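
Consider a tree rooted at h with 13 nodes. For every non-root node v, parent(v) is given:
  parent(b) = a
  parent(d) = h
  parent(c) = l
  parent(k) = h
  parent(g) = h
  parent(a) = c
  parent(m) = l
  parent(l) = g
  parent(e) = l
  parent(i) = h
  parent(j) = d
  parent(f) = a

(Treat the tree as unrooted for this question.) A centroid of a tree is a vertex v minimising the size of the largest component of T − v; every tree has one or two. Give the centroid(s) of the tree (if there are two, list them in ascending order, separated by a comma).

l

Removing l splits the tree into components of sizes 6, 4, 1, 1; the largest is 6 ≤ ⌊13/2⌋ = 6.
No neighbour of l does as well, so l is the unique centroid.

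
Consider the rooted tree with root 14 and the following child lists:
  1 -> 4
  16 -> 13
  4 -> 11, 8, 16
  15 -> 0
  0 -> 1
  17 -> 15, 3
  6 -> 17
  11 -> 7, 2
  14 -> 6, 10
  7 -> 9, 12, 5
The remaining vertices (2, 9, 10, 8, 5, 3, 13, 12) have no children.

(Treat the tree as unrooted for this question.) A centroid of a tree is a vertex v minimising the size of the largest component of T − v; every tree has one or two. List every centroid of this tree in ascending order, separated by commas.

4

Delete 4: the remaining components have sizes 8, 6, 2, 1. Max 8 ≤ 9, so 4 is a centroid.
Every other node leaves some component of size > 9, so the centroid is unique.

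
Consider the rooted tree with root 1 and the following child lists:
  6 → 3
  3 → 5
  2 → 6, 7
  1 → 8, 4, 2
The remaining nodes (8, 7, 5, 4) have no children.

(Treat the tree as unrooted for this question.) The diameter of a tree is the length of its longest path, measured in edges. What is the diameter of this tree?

5

A longest path is 8 – 1 – 2 – 6 – 3 – 5, with 5 edges.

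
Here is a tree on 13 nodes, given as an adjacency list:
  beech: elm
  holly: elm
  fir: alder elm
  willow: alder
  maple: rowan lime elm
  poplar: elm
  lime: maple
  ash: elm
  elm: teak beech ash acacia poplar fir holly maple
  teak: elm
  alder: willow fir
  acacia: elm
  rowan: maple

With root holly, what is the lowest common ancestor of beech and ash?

elm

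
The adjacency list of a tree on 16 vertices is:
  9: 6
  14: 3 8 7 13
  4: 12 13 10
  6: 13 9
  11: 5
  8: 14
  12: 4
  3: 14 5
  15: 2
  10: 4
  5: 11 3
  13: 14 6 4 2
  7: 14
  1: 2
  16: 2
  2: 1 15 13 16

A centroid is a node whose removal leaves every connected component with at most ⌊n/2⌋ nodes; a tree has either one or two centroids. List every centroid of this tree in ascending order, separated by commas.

Delete 13: the remaining components have sizes 6, 4, 3, 2. Max 6 ≤ 8, so 13 is a centroid.
Every other node leaves some component of size > 8, so the centroid is unique.

13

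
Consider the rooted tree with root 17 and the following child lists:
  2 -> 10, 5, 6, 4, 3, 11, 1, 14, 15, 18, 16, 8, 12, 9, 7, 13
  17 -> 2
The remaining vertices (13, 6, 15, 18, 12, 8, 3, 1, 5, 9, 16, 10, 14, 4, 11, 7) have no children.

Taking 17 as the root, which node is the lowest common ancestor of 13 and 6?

13's ancestor chain is 13, 2, 17 and 6's is 6, 2, 17; they first meet at 2.

2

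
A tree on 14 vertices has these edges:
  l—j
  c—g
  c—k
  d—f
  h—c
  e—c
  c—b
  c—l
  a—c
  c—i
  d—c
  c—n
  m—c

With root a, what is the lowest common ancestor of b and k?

Path b→root: b c a; path k→root: k c a.
First common node: c.

c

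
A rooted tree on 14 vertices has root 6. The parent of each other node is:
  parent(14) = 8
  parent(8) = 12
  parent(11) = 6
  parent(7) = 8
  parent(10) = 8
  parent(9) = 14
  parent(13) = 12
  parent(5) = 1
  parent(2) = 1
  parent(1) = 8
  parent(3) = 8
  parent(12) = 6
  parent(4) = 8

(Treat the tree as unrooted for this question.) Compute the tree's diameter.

Starting from 11, a farthest node is 2 at distance 5.
One longest path: 11 - 6 - 12 - 8 - 1 - 2.
So the diameter is 5.

5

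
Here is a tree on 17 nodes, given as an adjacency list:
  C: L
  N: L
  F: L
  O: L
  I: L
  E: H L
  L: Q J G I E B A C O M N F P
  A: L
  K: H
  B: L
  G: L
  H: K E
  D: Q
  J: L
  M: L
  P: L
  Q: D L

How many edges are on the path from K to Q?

4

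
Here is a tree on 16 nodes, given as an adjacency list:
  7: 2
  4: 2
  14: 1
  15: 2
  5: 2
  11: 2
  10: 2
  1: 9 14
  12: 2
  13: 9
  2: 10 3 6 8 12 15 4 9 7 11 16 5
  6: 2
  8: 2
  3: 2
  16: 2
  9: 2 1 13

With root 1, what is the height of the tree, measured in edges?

3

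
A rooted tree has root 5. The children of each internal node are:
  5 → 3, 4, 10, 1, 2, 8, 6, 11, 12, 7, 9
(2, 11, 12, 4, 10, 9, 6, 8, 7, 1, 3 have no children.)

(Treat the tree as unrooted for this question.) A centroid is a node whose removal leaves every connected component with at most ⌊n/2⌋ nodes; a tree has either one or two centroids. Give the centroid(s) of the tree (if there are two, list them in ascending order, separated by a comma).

Removing 5 splits the tree into components of sizes 1, 1, 1, 1, 1, 1, 1, 1, 1, 1, 1; the largest is 1 ≤ ⌊12/2⌋ = 6.
Every other node leaves some component of size > 6, so the centroid is unique.

5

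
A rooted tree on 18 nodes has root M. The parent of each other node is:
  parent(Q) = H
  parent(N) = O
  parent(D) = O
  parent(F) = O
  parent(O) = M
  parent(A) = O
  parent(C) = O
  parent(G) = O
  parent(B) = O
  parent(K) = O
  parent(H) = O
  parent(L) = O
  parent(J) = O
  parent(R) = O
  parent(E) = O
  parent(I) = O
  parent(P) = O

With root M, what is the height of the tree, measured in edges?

3

The longest root-to-leaf path is M → O → H → Q (3 edges).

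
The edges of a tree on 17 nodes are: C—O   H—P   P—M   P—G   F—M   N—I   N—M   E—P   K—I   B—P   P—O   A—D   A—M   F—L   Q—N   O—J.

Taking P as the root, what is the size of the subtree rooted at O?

Descendants of O (including itself): O, C, J. That's 3.

3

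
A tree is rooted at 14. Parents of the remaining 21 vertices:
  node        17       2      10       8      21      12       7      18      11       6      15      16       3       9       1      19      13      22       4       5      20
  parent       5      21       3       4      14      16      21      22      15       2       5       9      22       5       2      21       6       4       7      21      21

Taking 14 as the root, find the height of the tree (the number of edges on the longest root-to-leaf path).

6

10 sits deepest: 14 → 21 → 7 → 4 → 22 → 3 → 10 — 6 edges from the root.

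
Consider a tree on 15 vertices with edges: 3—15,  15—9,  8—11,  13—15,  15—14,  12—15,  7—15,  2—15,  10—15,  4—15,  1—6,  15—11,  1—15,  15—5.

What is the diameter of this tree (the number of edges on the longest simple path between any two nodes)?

4

BFS from 6 reaches 8 last, at distance 4; BFS from 8 confirms no node is farther.
Path: 6 – 1 – 15 – 11 – 8.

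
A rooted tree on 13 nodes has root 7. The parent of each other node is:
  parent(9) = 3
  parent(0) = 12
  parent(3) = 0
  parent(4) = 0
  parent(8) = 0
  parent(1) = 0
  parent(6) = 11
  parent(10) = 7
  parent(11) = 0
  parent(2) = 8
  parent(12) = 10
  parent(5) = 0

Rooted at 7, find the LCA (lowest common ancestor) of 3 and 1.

0

Ancestors of 3 (toward the root): 3, 0, 12, 10, 7.
Ancestors of 1: 1, 0, 12, 10, 7.
The deepest node appearing in both lists is 0.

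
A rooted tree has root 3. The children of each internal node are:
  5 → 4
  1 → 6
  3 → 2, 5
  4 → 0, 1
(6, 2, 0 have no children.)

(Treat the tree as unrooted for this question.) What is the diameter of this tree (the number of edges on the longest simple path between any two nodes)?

5

BFS from 2 reaches 6 last, at distance 5; BFS from 6 confirms no node is farther.
Path: 2 - 3 - 5 - 4 - 1 - 6.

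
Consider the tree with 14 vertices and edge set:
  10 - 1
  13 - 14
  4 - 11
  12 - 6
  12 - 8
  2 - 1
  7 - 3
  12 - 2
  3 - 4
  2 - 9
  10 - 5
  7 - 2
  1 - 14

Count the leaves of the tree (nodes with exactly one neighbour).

6

Degree-1 nodes: 5, 6, 8, 9, 11, 13 — 6 of them.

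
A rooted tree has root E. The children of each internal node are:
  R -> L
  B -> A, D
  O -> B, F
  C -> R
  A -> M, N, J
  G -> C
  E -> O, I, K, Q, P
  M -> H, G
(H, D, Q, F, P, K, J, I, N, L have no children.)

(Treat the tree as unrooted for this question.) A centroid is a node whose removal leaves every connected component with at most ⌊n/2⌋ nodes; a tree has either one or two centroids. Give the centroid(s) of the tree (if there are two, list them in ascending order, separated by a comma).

A, B

Removing B splits the tree into components of sizes 9, 7, 1; the largest is 9 ≤ ⌊18/2⌋ = 9.
Its neighbour A also leaves a largest component of size 9, so both are centroids.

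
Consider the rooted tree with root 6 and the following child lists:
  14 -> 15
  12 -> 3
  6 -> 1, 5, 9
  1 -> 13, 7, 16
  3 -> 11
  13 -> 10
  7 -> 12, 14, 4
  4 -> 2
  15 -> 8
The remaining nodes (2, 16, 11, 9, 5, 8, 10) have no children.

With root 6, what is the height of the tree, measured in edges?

5

A deepest node is 11, reached by 6 – 1 – 7 – 12 – 3 – 11.
That path has 5 edges, so the height is 5.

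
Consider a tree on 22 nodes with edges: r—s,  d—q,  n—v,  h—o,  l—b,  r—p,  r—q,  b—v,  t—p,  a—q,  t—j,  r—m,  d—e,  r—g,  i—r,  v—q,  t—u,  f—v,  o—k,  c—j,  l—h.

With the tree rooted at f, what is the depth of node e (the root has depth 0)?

Climbing from e to the root: e → d → q → v → f. That's 4 steps.

4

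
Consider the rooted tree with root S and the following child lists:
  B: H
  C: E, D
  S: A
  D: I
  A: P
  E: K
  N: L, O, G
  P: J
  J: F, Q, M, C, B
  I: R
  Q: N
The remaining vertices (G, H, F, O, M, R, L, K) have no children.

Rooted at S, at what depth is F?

S → A → P → J → F — 4 edges.

4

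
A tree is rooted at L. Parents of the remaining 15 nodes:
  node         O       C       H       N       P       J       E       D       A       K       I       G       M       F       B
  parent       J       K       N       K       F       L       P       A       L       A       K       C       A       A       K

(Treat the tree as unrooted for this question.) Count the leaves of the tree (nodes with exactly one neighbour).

8

The leaves are B, D, E, G, H, I, M, O.
That is 8 leaves.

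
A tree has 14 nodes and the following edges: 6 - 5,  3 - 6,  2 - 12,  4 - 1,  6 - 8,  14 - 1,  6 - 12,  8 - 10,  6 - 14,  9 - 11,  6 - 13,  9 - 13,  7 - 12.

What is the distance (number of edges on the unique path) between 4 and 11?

6

4 - 1 - 14 - 6 - 13 - 9 - 11: 6 edges.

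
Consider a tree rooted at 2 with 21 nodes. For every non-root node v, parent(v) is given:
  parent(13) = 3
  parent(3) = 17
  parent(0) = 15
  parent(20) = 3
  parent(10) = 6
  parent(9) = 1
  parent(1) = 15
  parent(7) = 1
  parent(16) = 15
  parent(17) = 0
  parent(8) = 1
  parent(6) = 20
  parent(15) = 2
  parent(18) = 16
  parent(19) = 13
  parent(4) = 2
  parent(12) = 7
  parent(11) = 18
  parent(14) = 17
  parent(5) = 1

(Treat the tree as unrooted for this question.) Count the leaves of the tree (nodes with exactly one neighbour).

9

The leaves are 4, 5, 8, 9, 10, 11, 12, 14, 19.
That is 9 leaves.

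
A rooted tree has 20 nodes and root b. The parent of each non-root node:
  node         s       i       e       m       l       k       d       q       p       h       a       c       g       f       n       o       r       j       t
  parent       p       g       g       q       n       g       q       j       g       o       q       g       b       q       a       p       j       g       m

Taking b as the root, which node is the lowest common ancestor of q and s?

g

Ancestors of q (toward the root): q, j, g, b.
Ancestors of s: s, p, g, b.
The deepest node appearing in both lists is g.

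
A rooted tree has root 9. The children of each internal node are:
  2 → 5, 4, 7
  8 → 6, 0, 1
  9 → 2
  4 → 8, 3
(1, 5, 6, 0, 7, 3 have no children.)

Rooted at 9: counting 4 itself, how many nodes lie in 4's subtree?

6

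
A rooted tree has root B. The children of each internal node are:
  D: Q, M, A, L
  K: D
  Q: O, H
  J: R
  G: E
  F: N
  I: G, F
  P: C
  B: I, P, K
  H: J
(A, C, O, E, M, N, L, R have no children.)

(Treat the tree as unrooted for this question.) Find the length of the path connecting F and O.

The path is F - I - B - K - D - Q - O, which has 6 edges.

6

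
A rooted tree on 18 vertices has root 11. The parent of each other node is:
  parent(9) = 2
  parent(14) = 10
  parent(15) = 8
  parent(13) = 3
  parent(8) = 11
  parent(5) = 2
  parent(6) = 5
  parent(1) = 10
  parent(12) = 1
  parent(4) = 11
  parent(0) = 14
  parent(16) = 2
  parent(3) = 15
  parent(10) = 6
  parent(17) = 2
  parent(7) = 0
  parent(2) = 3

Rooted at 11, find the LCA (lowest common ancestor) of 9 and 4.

Ancestors of 9 (toward the root): 9, 2, 3, 15, 8, 11.
Ancestors of 4: 4, 11.
The deepest node appearing in both lists is 11.

11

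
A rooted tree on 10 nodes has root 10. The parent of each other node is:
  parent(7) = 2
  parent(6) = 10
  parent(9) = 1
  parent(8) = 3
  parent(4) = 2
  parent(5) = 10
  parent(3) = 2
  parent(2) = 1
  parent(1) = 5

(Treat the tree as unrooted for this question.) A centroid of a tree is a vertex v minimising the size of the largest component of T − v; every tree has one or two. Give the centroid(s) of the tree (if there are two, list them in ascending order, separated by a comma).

If 1 is removed the pieces have sizes 5, 3, 1, all ≤ ⌊10/2⌋ = 5.
2 is adjacent to 1 and is also a centroid (the largest component after removing it is likewise 5).

1, 2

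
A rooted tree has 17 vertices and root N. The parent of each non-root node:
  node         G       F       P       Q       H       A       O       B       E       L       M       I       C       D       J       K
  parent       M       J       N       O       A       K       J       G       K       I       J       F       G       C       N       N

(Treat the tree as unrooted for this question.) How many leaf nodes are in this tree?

Exactly 7 nodes have a single neighbour: B, D, E, H, L, P, Q.

7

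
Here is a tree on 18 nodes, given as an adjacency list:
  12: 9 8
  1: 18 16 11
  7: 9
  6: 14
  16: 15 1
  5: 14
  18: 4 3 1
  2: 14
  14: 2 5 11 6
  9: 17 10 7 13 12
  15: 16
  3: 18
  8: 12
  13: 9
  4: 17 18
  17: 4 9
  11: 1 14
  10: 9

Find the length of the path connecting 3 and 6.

5

Walking from 3: 3 – 18 – 1 – 11 – 14 – 6. Length 5.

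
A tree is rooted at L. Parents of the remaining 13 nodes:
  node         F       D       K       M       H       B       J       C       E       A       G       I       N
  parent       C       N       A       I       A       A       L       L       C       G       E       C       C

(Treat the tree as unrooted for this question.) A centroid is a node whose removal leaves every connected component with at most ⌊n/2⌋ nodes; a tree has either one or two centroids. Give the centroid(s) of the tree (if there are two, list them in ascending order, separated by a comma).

C

If C is removed the pieces have sizes 6, 2, 2, 2, 1, all ≤ ⌊14/2⌋ = 7.
No neighbour of C does as well, so C is the unique centroid.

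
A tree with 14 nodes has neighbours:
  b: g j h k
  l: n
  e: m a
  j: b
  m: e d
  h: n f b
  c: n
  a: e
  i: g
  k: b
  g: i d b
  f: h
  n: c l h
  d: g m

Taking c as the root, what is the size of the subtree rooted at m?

Descendants of m (including itself): m, e, a. That's 3.

3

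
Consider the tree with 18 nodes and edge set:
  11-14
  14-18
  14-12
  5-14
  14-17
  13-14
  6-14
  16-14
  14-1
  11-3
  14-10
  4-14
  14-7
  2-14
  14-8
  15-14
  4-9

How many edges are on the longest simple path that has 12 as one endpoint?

The node farthest from 12 is 3 (9 also at distance 3), via 12–14–11–3 — 3 edges.

3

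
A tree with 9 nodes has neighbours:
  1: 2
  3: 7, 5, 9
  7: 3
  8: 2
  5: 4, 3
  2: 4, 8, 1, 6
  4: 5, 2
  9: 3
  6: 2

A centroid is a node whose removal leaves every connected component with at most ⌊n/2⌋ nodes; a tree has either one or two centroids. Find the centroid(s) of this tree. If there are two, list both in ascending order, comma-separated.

4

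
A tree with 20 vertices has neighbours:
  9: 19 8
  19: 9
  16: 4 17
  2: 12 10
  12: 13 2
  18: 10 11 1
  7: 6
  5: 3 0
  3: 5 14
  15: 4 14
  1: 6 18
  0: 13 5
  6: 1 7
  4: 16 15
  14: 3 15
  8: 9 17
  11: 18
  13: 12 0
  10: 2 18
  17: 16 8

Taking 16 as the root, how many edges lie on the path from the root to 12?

8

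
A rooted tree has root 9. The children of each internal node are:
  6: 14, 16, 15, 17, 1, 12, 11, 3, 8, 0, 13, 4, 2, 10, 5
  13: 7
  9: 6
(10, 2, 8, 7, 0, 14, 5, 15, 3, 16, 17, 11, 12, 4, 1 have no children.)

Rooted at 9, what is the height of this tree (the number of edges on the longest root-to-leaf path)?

3

The longest root-to-leaf path is 9 – 6 – 13 – 7 (3 edges).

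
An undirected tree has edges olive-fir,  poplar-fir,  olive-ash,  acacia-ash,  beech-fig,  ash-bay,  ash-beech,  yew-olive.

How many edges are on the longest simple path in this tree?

A longest path is fig - beech - ash - olive - fir - poplar, with 5 edges.

5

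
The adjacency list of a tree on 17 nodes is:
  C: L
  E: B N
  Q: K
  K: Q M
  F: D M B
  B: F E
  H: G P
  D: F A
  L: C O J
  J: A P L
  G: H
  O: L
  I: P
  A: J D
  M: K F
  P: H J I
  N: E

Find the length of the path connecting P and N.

7

The path is P – J – A – D – F – B – E – N, which has 7 edges.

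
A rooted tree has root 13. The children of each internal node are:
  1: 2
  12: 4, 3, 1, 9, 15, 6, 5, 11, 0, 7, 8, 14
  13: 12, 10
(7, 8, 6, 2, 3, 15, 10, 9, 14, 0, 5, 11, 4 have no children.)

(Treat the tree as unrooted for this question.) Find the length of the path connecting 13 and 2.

The path is 13 – 12 – 1 – 2, which has 3 edges.

3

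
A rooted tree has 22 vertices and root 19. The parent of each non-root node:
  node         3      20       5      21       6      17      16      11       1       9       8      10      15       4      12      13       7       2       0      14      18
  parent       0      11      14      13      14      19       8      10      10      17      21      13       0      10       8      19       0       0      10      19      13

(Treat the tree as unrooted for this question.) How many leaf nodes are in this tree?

13

Degree-1 nodes: 1, 2, 3, 4, 5, 6, 7, 9, 12, 15, 16, 18, 20 — 13 of them.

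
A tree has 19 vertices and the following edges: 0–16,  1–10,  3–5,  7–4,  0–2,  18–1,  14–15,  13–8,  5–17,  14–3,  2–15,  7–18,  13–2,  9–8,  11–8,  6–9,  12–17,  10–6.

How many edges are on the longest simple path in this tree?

15

BFS from 12 reaches 4 last, at distance 15; BFS from 4 confirms no node is farther.
Path: 12 - 17 - 5 - 3 - 14 - 15 - 2 - 13 - 8 - 9 - 6 - 10 - 1 - 18 - 7 - 4.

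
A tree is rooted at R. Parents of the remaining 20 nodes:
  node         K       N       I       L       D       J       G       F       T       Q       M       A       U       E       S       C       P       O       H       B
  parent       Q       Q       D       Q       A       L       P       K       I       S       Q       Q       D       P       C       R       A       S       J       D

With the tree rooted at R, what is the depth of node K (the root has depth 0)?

4

R–C–S–Q–K — 4 edges.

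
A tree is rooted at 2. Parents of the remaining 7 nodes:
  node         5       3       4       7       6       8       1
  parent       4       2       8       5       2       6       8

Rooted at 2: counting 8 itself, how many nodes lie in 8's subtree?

8's subtree: {8, 1, 4, 5, 7}, size 5.

5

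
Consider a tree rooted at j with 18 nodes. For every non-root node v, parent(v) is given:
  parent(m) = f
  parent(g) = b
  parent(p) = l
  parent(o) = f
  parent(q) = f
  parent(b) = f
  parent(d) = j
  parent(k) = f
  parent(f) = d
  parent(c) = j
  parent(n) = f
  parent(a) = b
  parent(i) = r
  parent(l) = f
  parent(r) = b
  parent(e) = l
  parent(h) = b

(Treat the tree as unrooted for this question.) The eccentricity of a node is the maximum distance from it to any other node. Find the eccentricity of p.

5

Distances from p peak at 5, attained at i (c also at distance 5).
p–l–f–b–r–i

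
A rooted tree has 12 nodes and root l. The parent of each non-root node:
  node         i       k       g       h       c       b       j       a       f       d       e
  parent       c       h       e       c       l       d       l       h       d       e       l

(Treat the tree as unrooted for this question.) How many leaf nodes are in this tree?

Degree-1 nodes: a, b, f, g, i, j, k — 7 of them.

7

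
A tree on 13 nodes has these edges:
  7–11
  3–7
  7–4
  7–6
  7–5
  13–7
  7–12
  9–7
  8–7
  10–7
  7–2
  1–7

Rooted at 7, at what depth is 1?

1

7 → 1 — 1 edges.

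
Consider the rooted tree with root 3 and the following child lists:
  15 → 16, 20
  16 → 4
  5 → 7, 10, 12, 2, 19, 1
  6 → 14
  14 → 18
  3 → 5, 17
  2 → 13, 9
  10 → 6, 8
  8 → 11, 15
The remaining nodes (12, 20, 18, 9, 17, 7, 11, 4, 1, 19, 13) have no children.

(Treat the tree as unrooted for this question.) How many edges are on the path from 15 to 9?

5

15–8–10–5–2–9: 5 edges.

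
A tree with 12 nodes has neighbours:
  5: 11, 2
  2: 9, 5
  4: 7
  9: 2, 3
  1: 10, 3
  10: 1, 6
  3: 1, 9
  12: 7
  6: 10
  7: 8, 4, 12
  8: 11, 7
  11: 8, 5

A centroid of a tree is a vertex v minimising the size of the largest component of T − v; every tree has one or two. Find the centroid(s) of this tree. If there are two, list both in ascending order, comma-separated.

2, 5

Removing 5 splits the tree into components of sizes 6, 5; the largest is 6 ≤ ⌊12/2⌋ = 6.
2 is adjacent to 5 and is also a centroid (the largest component after removing it is likewise 6).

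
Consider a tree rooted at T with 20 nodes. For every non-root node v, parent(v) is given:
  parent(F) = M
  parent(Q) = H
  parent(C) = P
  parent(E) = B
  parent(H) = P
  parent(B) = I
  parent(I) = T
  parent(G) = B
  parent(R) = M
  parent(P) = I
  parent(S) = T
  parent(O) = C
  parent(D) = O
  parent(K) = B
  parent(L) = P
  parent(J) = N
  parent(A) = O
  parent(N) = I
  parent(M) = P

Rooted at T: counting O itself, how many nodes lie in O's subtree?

3

The subtree rooted at O contains: O, D, A — 3 nodes.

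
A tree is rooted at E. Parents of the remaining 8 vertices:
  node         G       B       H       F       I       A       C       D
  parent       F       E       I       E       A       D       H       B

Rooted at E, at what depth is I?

Path from E to I: E → B → D → A → I, which has 4 edges.

4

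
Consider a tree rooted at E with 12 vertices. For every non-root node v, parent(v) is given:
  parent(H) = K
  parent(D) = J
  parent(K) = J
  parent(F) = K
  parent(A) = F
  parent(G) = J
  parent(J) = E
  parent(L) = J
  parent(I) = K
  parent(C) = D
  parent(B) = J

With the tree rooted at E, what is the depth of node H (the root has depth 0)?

3

Path from E to H: E–J–K–H, which has 3 edges.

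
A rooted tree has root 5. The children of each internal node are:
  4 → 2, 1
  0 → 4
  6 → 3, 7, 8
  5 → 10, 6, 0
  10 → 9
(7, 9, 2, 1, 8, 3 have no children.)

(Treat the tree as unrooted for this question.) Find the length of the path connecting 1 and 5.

3

The path is 1 - 4 - 0 - 5, which has 3 edges.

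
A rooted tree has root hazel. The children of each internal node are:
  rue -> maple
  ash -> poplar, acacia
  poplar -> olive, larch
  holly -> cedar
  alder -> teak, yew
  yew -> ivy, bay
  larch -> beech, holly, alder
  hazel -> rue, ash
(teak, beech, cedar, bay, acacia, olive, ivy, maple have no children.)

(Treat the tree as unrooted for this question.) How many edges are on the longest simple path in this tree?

A longest path is maple - rue - hazel - ash - poplar - larch - alder - yew - bay, with 8 edges.

8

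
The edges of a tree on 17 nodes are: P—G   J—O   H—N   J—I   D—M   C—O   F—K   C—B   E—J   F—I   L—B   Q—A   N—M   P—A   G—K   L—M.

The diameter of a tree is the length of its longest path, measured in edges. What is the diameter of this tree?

Starting from H, a farthest node is Q at distance 14.
One longest path: H–N–M–L–B–C–O–J–I–F–K–G–P–A–Q.
So the diameter is 14.

14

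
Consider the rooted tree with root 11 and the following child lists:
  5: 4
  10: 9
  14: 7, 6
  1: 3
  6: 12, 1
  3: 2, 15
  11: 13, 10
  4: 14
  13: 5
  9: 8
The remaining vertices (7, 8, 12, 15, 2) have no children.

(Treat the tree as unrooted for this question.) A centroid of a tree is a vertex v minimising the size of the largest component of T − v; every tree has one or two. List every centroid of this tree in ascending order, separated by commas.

If 14 is removed the pieces have sizes 7, 6, 1, all ≤ ⌊15/2⌋ = 7.
Every other node leaves some component of size > 7, so the centroid is unique.

14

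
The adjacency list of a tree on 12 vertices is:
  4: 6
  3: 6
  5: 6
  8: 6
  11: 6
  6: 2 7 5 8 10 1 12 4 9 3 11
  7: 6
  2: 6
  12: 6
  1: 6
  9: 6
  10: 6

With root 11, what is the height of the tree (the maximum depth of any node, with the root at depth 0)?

2

7 sits deepest: 11–6–7 — 2 edges from the root.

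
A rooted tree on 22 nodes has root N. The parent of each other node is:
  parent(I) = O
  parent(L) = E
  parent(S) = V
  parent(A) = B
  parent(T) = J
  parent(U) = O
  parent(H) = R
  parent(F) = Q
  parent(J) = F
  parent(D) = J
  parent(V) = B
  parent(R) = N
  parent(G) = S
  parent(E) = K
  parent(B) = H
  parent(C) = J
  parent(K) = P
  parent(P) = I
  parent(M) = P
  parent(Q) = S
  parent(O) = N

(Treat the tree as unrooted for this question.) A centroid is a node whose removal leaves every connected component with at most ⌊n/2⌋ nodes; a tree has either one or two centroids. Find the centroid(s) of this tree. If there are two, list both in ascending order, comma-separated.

Removing H splits the tree into components of sizes 11, 10; the largest is 11 ≤ ⌊22/2⌋ = 11.
B is adjacent to H and is also a centroid (the largest component after removing it is likewise 11).

B, H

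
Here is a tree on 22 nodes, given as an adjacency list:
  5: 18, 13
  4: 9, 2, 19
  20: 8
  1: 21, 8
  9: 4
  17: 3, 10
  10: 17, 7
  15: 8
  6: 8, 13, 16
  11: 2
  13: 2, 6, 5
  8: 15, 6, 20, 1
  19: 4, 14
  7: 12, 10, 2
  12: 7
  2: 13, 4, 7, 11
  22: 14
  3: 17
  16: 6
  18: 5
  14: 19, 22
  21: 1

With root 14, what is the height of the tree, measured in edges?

8

21 sits deepest: 14–19–4–2–13–6–8–1–21 — 8 edges from the root.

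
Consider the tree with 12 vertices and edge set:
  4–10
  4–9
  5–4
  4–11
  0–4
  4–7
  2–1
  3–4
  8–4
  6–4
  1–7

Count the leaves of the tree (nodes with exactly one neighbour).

9

Degree-1 nodes: 0, 2, 3, 5, 6, 8, 9, 10, 11 — 9 of them.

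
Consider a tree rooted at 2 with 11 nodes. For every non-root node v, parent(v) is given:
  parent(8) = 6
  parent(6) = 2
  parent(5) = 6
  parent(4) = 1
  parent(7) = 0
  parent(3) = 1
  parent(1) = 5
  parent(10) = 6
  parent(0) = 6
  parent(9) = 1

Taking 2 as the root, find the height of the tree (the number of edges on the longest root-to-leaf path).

3 sits deepest: 2 → 6 → 5 → 1 → 3 — 4 edges from the root.

4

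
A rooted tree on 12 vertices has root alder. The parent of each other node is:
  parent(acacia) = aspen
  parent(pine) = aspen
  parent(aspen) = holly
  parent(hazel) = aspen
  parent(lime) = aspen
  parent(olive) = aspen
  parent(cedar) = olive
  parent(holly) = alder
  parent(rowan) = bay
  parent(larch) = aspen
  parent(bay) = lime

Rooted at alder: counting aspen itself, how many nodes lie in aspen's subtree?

10

aspen's subtree: {aspen, lime, acacia, larch, hazel, pine, olive, bay, cedar, rowan}, size 10.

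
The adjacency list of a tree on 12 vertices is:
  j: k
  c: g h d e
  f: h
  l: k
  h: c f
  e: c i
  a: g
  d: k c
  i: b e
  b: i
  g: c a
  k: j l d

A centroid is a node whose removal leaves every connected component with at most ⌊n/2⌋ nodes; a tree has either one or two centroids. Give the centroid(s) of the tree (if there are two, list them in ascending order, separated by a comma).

c

Removing c splits the tree into components of sizes 4, 3, 2, 2; the largest is 4 ≤ ⌊12/2⌋ = 6.
Every other node leaves some component of size > 6, so the centroid is unique.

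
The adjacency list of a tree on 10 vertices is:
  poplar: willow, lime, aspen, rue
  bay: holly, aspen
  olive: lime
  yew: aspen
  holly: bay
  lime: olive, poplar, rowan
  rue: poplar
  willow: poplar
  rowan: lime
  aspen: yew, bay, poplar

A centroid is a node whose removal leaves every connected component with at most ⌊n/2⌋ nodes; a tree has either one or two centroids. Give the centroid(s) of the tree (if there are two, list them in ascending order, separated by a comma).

poplar

If poplar is removed the pieces have sizes 4, 3, 1, 1, all ≤ ⌊10/2⌋ = 5.
No neighbour of poplar does as well, so poplar is the unique centroid.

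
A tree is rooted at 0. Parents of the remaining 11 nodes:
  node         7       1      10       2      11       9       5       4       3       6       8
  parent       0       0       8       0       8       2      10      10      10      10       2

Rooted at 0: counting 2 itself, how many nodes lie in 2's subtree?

The subtree rooted at 2 contains: 2, 8, 9, 10, 11, 4, 5, 6, 3 — 9 nodes.

9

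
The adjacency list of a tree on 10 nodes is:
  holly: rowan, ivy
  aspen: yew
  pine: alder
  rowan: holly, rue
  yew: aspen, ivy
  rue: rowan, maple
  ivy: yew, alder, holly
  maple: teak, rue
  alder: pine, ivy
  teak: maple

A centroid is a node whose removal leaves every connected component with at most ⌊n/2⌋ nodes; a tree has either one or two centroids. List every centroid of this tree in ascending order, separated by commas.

Delete holly: the remaining components have sizes 5, 4. Max 5 ≤ 5, so holly is a centroid.
Its neighbour ivy also leaves a largest component of size 5, so both are centroids.

holly, ivy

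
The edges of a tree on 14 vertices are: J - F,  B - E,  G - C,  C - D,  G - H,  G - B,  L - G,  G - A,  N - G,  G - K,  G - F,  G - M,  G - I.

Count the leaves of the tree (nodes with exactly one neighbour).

Exactly 10 nodes have a single neighbour: A, D, E, H, I, J, K, L, M, N.

10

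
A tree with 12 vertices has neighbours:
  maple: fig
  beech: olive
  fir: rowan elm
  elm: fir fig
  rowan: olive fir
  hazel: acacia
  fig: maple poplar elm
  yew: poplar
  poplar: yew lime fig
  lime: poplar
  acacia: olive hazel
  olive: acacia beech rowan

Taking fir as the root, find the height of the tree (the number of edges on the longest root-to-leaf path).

yew sits deepest: fir-elm-fig-poplar-yew — 4 edges from the root.

4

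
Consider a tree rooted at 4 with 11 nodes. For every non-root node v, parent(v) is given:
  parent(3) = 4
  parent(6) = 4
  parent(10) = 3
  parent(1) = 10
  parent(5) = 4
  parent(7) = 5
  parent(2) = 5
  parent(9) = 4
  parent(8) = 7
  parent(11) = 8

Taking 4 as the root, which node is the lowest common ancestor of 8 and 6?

4

8's ancestor chain is 8, 7, 5, 4 and 6's is 6, 4; they first meet at 4.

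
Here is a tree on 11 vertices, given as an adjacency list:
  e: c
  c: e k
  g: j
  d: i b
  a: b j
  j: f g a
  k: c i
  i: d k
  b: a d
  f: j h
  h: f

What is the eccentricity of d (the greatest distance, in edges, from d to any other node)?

A farthest node from d is h.
The path d–b–a–j–f–h has 5 edges.

5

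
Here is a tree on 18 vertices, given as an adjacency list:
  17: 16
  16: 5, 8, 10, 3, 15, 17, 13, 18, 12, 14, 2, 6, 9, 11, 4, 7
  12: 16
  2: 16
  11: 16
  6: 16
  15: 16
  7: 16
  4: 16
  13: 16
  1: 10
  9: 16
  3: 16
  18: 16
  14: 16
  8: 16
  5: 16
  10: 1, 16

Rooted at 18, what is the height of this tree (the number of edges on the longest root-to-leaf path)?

A deepest node is 1, reached by 18 – 16 – 10 – 1.
That path has 3 edges, so the height is 3.

3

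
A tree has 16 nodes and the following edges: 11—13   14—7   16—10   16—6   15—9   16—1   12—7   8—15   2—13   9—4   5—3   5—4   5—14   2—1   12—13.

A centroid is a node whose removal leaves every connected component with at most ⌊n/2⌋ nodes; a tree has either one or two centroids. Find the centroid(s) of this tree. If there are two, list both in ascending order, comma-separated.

Removing 12 splits the tree into components of sizes 8, 7; the largest is 8 ≤ ⌊16/2⌋ = 8.
Its neighbour 7 also leaves a largest component of size 8, so both are centroids.

7, 12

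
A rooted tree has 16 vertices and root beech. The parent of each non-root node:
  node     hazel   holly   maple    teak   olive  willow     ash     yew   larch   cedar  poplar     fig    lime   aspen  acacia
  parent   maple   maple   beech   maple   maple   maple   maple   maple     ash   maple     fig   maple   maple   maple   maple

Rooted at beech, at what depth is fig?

2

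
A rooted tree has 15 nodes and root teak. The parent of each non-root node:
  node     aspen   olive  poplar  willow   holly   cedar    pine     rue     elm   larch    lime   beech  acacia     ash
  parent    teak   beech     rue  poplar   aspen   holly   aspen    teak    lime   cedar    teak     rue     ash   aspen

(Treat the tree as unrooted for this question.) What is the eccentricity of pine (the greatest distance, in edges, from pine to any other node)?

5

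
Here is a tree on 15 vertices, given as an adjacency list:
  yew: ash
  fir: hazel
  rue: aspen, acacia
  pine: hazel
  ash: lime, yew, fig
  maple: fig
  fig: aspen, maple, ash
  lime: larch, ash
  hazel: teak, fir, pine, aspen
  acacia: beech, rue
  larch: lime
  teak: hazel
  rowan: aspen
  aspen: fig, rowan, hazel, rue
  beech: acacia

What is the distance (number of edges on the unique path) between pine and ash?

4

The path is pine - hazel - aspen - fig - ash, which has 4 edges.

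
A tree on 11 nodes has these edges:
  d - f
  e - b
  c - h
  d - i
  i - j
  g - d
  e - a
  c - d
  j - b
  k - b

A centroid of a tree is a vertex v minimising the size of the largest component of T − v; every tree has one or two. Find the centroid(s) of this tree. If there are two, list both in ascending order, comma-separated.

If i is removed the pieces have sizes 5, 5, all ≤ ⌊11/2⌋ = 5.
No neighbour of i does as well, so i is the unique centroid.

i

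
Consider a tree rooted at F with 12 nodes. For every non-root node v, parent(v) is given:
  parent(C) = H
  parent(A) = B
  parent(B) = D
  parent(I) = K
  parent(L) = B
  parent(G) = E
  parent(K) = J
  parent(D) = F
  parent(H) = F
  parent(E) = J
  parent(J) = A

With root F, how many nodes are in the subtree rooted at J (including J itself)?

The subtree rooted at J contains: J, E, K, G, I — 5 nodes.

5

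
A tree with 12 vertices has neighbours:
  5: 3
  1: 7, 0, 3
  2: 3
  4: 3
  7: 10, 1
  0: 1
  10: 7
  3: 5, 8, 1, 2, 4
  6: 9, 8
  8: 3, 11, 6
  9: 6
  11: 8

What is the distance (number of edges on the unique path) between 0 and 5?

3

Walking from 0: 0 – 1 – 3 – 5. Length 3.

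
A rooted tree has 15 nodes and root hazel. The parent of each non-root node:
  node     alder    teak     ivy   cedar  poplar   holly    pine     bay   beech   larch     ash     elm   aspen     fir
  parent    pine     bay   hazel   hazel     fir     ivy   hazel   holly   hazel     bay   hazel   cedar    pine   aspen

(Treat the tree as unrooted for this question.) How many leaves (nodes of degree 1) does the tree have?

Degree-1 nodes: alder, ash, beech, elm, larch, poplar, teak — 7 of them.

7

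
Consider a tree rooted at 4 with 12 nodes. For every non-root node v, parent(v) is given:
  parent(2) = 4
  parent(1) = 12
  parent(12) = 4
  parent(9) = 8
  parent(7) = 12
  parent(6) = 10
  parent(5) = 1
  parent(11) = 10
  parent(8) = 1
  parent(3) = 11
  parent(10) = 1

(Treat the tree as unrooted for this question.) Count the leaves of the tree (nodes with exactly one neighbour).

6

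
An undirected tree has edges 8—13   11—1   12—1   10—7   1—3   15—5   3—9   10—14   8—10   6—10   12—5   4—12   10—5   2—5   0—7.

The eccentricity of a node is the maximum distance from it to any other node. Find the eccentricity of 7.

6

The node farthest from 7 is 9, via 7-10-5-12-1-3-9 — 6 edges.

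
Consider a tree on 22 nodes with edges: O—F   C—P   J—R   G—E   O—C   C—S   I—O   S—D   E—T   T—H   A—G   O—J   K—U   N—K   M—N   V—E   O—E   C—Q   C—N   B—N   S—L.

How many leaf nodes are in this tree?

Exactly 13 nodes have a single neighbour: A, B, D, F, H, I, L, M, P, Q, R, U, V.

13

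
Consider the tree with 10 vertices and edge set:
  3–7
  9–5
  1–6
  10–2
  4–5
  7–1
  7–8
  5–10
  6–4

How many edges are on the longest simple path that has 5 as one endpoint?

5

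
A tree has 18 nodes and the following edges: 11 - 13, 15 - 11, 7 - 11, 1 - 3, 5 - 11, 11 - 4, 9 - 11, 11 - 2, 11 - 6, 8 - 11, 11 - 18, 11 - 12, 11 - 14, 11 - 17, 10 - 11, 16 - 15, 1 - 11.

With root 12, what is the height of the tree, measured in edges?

3

A deepest node is 3, reached by 12 → 11 → 1 → 3.
That path has 3 edges, so the height is 3.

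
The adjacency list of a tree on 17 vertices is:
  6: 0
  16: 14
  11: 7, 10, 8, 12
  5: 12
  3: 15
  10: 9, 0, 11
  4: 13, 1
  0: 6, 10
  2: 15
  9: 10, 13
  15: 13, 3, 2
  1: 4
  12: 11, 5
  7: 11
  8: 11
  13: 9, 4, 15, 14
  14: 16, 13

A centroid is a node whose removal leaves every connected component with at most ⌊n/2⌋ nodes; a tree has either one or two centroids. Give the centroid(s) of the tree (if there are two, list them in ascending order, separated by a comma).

Delete 9: the remaining components have sizes 8, 8. Max 8 ≤ 8, so 9 is a centroid.
Every other node leaves some component of size > 8, so the centroid is unique.

9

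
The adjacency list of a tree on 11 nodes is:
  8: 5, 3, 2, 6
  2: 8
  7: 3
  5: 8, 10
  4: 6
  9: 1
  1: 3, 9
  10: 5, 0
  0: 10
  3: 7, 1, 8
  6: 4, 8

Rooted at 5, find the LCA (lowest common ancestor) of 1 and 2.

8

Ancestors of 1 (toward the root): 1, 3, 8, 5.
Ancestors of 2: 2, 8, 5.
The deepest node appearing in both lists is 8.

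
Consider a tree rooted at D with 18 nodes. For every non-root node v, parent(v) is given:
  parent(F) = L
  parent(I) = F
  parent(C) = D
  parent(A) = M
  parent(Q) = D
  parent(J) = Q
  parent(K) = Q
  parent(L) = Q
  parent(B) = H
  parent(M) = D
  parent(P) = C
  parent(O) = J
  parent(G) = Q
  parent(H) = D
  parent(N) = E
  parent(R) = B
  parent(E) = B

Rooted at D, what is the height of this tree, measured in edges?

4

I sits deepest: D–Q–L–F–I — 4 edges from the root.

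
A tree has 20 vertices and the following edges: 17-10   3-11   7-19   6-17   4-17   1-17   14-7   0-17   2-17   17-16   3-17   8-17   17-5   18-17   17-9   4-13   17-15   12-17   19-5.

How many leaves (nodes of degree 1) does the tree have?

14

The leaves are 0, 1, 2, 6, 8, 9, 10, 11, 12, 13, 14, 15, 16, 18.
That is 14 leaves.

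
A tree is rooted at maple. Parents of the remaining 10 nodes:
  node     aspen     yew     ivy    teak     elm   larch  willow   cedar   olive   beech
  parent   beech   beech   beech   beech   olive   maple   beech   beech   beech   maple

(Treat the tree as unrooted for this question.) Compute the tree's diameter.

4

A longest path is larch-maple-beech-olive-elm, with 4 edges.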